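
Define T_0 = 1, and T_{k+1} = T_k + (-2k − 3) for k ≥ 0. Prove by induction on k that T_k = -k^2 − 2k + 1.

Base case: T_0 = 1, and -0^2 − 2·0 + 1 = 1.
Assume T_j = -j^2 − 2j + 1.
Then T_{j+1} = T_j + (-2j − 3) = (-j^2 − 2j + 1) + (-2j − 3) = -j^2 − 4j − 2,
and -(j+1)^2 − 2·(j+1) + 1 = -j^2 − 4j − 2.
By induction, T_k = -k^2 − 2k + 1 for all k ≥ 0.

T_k = -k^2 − 2k + 1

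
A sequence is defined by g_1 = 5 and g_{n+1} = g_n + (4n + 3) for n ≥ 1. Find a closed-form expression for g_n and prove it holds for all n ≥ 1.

Claim: g_n = 2n^2 + n + 2.

Base case: g_1 = 5, and 2·1^2 + 1 + 2 = 5.
Assume g_r = 2r^2 + r + 2.
Then g_{r+1} = g_r + (4r + 3) = (2r^2 + r + 2) + (4r + 3) = 2r^2 + 5r + 5,
and 2·(r+1)^2 + (r+1) + 2 = 2r^2 + 5r + 5.
Hence g_n = 2n^2 + n + 2 for every n ≥ 1, by induction.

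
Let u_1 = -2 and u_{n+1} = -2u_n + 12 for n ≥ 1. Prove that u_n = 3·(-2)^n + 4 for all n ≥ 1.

Base case: u_1 = -2, and 3·(-2)^1 + 4 = -6 + 4 = -2.
Assume u_m = 3·(-2)^m + 4 for some m ≥ 1.
Then u_{m+1} = -2u_m + 12 = -2·(3·(-2)^m + 4) + 12 = -6·(-2)^m − 8 + 12 = 3·(-2)^{m+1} + 4.
By induction, u_n = 3·(-2)^n + 4 for all n ≥ 1.

u_n = 3·(-2)^n + 4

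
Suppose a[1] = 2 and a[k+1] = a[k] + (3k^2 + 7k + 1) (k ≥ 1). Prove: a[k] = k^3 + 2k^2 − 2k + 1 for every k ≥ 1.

Base case: a[1] = 2, and 1^3 + 2·1^2 − 2·1 + 1 = 2.
Assume a[j] = j^3 + 2j^2 − 2j + 1.
Then a[j+1] = a[j] + (3j^2 + 7j + 1) = (j^3 + 2j^2 − 2j + 1) + (3j^2 + 7j + 1) = j^3 + 5j^2 + 5j + 2,
and (j+1)^3 + 2·(j+1)^2 − 2·(j+1) + 1 = j^3 + 5j^2 + 5j + 2.
By induction, a[k] = k^3 + 2k^2 − 2k + 1 for all k ≥ 1.

a[k] = k^3 + 2k^2 − 2k + 1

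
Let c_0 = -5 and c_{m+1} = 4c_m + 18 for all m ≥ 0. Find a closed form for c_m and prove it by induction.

Claim: c_m = 4^m − 6.

Base case: c_0 = -5, and 4^0 − 6 = 1 − 6 = -5.
Assume c_j = 4^j − 6 for some j ≥ 0.
Then c_{j+1} = 4c_j + 18 = 4·(4^j − 6) + 18 = 4^{j+1} − 24 + 18 = 4^{j+1} − 6.
By induction, c_m = 4^m − 6 for all m ≥ 0.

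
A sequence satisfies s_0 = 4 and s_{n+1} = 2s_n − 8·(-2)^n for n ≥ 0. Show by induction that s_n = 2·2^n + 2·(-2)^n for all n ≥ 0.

Base case: s_0 = 4, and 2·2^0 + 2·(-2)^0 = 2 + 2 = 4.
Assume s_j = 2·2^j + 2·(-2)^j for some j ≥ 0.
Then s_{j+1} = 2s_j − 8·(-2)^j = 2·(2·2^j + 2·(-2)^j) − 8·(-2)^j = 2·2^{j+1} + 4·(-2)^j − 8·(-2)^j = 2·2^{j+1} − 4·(-2)^j = 2·2^{j+1} + 2·(-2)^{j+1}.
So the formula holds for j+1, and by induction s_n = 2·2^n + 2·(-2)^n for all n ≥ 0.

s_n = 2·2^n + 2·(-2)^n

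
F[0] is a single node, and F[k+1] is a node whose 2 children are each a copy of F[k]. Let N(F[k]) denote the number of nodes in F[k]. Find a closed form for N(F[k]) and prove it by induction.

Claim: N(F[k]) = 2^{k+1} − 1.

Base case: N(F[0]) = 1, and 2^{0+1} − 1 = 1.
Assume N(F[m]) = 2^{m+1} − 1.
Then N(F[m+1]) = 1 + 2N(F[m]) = 1 + 2(2^{m+1} − 1) = 2^{m+2} − 2 + 1 = 2^{m+2} − 1.
Hence N(F[k]) = 2^{k+1} − 1 for every k ≥ 0, by induction.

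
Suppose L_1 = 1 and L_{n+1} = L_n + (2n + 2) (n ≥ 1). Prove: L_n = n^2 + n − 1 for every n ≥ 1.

Base case: L_1 = 1, and 1^2 + 1 − 1 = 1.
Assume L_r = r^2 + r − 1.
Then L_{r+1} = L_r + (2r + 2) = (r^2 + r − 1) + (2r + 2) = r^2 + 3r + 1,
and (r+1)^2 + (r+1) − 1 = r^2 + 3r + 1.
Hence L_n = n^2 + n − 1 for every n ≥ 1, by induction.

L_n = n^2 + n − 1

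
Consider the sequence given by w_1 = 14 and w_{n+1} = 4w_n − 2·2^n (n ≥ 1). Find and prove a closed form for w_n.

Claim: w_n = 3·4^n + 2^n.

Base case: w_1 = 14, and 3·4^1 + 2^1 = 12 + 2 = 14.
Assume w_j = 3·4^j + 2^j for some j ≥ 1.
Then w_{j+1} = 4w_j − 2·2^j = 4·(3·4^j + 2^j) − 2·2^j = 3·4^{j+1} + 4·2^j − 2·2^j = 3·4^{j+1} + 2·2^j = 3·4^{j+1} + 2^{j+1}.
So the formula holds for j+1, and by induction w_n = 3·4^n + 2^n for all n ≥ 1.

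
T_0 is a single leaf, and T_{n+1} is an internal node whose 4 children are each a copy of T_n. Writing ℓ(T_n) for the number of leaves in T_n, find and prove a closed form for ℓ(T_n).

Claim: ℓ(T_n) = 4^n.

Base case: ℓ(T_0) = 1, and 4^0 = 1.
Assume ℓ(T_j) = 4^j.
Then ℓ(T_{j+1}) = 4·ℓ(T_j) = 4·4^j = 4^{j+1}.
So the formula holds for j+1, and by induction ℓ(T_n) = 4^n for all n ≥ 0.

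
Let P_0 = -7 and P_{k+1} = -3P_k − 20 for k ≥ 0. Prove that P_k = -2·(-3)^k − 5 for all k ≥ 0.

Base case: P_0 = -7, and -2·(-3)^0 − 5 = -2 − 5 = -7.
Assume P_m = -2·(-3)^m − 5 for some m ≥ 0.
Then P_{m+1} = -3P_m − 20 = -3·(-2·(-3)^m − 5) − 20 = 6·(-3)^m + 15 − 20 = -2·(-3)^{m+1} − 5.
Hence P_k = -2·(-3)^k − 5 for every k ≥ 0, by induction.

P_k = -2·(-3)^k − 5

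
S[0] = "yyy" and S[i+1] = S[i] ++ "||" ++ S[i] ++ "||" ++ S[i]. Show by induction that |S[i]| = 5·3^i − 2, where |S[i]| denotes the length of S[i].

Base case: |S[0]| = 3, and 5·3^0 − 2 = 3.
Assume |S[j]| = 5·3^j − 2.
Then |S[j+1]| = 3|S[j]| + 4 = 3(5·3^j − 2) + 4 = 5·3^{j+1} − 6 + 4 = 5·3^{j+1} − 2.
By induction, |S[i]| = 5·3^i − 2 for all i ≥ 0.

|S[i]| = 5·3^i − 2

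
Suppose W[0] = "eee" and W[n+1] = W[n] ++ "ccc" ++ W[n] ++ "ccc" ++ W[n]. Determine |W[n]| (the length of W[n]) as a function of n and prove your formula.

Claim: |W[n]| = 6·3^n − 3.

Base case: |W[0]| = 3, and 6·3^0 − 3 = 3.
Assume |W[m]| = 6·3^m − 3.
Then |W[m+1]| = 3|W[m]| + 6 = 3(6·3^m − 3) + 6 = 6·3^{m+1} − 9 + 6 = 6·3^{m+1} − 3.
By induction, |W[n]| = 6·3^n − 3 for all n ≥ 0.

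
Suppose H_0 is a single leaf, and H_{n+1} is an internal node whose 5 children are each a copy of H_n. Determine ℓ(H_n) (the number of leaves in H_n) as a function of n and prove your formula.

Claim: ℓ(H_n) = 5^n.

Base case: ℓ(H_0) = 1, and 5^0 = 1.
Assume ℓ(H_m) = 5^m.
Then ℓ(H_{m+1}) = 5·ℓ(H_m) = 5·5^m = 5^{m+1}.
So the formula holds for m+1, and by induction ℓ(H_n) = 5^n for all n ≥ 0.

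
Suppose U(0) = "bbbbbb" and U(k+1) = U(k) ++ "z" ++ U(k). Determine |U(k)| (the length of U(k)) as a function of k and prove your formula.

Claim: |U(k)| = 7·2^k − 1.

Base case: |U(0)| = 6, and 7·2^0 − 1 = 6.
Assume |U(j)| = 7·2^j − 1.
Then |U(j+1)| = |U(j)| + 1 + |U(j)| = 2|U(j)| + 1 = 2(7·2^j − 1) + 1 = 7·2^{j+1} − 2 + 1 = 7·2^{j+1} − 1.
So the formula holds for j+1, and by induction |U(k)| = 7·2^k − 1 for all k ≥ 0.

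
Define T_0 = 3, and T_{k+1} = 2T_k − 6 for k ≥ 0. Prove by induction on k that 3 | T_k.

Base case: T_0 = 3 = 3·1, so 3 | T_0.
Assume 3 | T_j, so T_j = 3t for some integer t.
Then T_{j+1} = 2T_j − 6 = 2·(3t) − 6 = 3(2t − 2), so 3 | T_{j+1}.
This completes the inductive step, so 3 | T_k for all k ≥ 0.

3 | T_k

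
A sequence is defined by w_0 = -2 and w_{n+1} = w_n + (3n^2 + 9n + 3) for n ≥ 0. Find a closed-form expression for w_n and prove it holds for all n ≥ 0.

Claim: w_n = n^3 + 3n^2 − n − 2.

Base case: w_0 = -2, and 0^3 + 3·0^2 − 0 − 2 = -2.
Assume w_k = k^3 + 3k^2 − k − 2.
Then w_{k+1} = w_k + (3k^2 + 9k + 3) = (k^3 + 3k^2 − k − 2) + (3k^2 + 9k + 3) = k^3 + 6k^2 + 8k + 1,
and (k+1)^3 + 3·(k+1)^2 − (k+1) − 2 = k^3 + 6k^2 + 8k + 1.
Hence w_n = n^3 + 3n^2 − n − 2 for every n ≥ 0, by induction.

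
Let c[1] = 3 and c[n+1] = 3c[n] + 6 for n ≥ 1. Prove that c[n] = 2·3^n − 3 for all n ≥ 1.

Base case: c[1] = 3, and 2·3^1 − 3 = 6 − 3 = 3.
Assume c[r] = 2·3^r − 3 for some r ≥ 1.
Then c[r+1] = 3c[r] + 6 = 3·(2·3^r − 3) + 6 = 6·3^r − 9 + 6 = 2·3^{r+1} − 3.
So the formula holds for r+1, and by induction c[n] = 2·3^n − 3 for all n ≥ 1.

c[n] = 2·3^n − 3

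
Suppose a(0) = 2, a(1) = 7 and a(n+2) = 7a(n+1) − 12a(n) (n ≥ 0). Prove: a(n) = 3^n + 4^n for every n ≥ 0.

Base cases: a(0) = 2 and 3^0 + 4^0 = 2; a(1) = 7 and 3^1 + 4^1 = 7.
Assume a(j) = 3^j + 4^j for all 0 ≤ j ≤ r, where r ≥ 1.
Then a(r+1) = 7a(r) − 12a(r−1) = 7·(3^r + 4^r) − 12·(3^{r−1} + 4^{r−1}) = (7·3 − 12)3^{r−1} + (7·4 − 12)4^{r−1} = 9·3^{r−1} + 16·4^{r−1} = 3^{r+1} + 4^{r+1}.
Hence a(n) = 3^n + 4^n for every n ≥ 0, by strong induction.

a(n) = 3^n + 4^n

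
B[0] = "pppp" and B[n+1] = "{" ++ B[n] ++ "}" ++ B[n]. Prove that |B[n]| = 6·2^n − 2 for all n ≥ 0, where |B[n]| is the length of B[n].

Base case: |B[0]| = 4, and 6·2^0 − 2 = 4.
Assume |B[j]| = 6·2^j − 2.
Then |B[j+1]| = 1 + |B[j]| + 1 + |B[j]| = 2|B[j]| + 2 = 2(6·2^j − 2) + 2 = 6·2^{j+1} − 4 + 2 = 6·2^{j+1} − 2.
Hence |B[n]| = 6·2^n − 2 for every n ≥ 0, by induction.

|B[n]| = 6·2^n − 2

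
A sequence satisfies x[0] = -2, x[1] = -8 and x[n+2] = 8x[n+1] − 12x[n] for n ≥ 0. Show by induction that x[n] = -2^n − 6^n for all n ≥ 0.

Base cases: x[0] = -2 and -2^0 − 6^0 = -2; x[1] = -8 and -2^1 − 6^1 = -8.
Assume x[i] = -2^i − 6^i for all 0 ≤ i ≤ j, where j ≥ 1.
Then x[j+1] = 8x[j] − 12x[j−1] = 8·(-2^j − 6^j) − 12·(-2^{j−1} − 6^{j−1}) = -(8·2 − 12)2^{j−1} − (8·6 − 12)6^{j−1} = -4·2^{j−1} − 36·6^{j−1} = -2^{j+1} − 6^{j+1}.
By strong induction, x[n] = -2^n − 6^n for all n ≥ 0.

x[n] = -2^n − 6^n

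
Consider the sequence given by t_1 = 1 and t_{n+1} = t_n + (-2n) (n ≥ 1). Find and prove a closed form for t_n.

Claim: t_n = -n^2 + n + 1.

Base case: t_1 = 1, and -1^2 + 1 + 1 = 1.
Assume t_k = -k^2 + k + 1.
Then t_{k+1} = t_k + (-2k) = (-k^2 + k + 1) + (-2k) = -k^2 − k + 1,
and -(k+1)^2 + (k+1) + 1 = -k^2 − k + 1.
This completes the inductive step, so t_n = -n^2 + n + 1 for all n ≥ 1.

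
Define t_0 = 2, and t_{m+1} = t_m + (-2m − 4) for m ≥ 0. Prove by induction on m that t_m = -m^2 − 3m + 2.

Base case: t_0 = 2, and -0^2 − 3·0 + 2 = 2.
Assume t_r = -r^2 − 3r + 2.
Then t_{r+1} = t_r + (-2r − 4) = (-r^2 − 3r + 2) + (-2r − 4) = -r^2 − 5r − 2,
and -(r+1)^2 − 3·(r+1) + 2 = -r^2 − 5r − 2.
This completes the inductive step, so t_m = -m^2 − 3m + 2 for all m ≥ 0.

t_m = -m^2 − 3m + 2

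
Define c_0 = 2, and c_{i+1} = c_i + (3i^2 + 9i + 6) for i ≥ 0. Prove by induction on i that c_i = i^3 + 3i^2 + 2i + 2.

Base case: c_0 = 2, and 0^3 + 3·0^2 + 2·0 + 2 = 2.
Assume c_j = j^3 + 3j^2 + 2j + 2.
Then c_{j+1} = c_j + (3j^2 + 9j + 6) = (j^3 + 3j^2 + 2j + 2) + (3j^2 + 9j + 6) = j^3 + 6j^2 + 11j + 8,
and (j+1)^3 + 3·(j+1)^2 + 2·(j+1) + 2 = j^3 + 6j^2 + 11j + 8.
By induction, c_i = i^3 + 3i^2 + 2i + 2 for all i ≥ 0.

c_i = i^3 + 3i^2 + 2i + 2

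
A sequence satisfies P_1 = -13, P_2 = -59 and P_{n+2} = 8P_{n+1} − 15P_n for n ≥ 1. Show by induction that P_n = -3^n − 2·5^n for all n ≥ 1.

Base cases: P_1 = -13 and -3^1 − 2·5^1 = -13; P_2 = -59 and -3^2 − 2·5^2 = -59.
Assume P_j = -3^j − 2·5^j for all 1 ≤ j ≤ r, where r ≥ 2.
Then P_{r+1} = 8P_r − 15P_{r−1} = 8·(-3^r − 2·5^r) − 15·(-3^{r−1} − 2·5^{r−1}) = -(8·3 − 15)3^{r−1} − 2·(8·5 − 15)5^{r−1} = -9·3^{r−1} − 50·5^{r−1} = -3^{r+1} − 2·5^{r+1}.
By strong induction, P_n = -3^n − 2·5^n for all n ≥ 1.

P_n = -3^n − 2·5^n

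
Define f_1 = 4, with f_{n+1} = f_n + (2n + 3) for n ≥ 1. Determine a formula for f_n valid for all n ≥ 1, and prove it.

Claim: f_n = n^2 + 2n + 1.

Base case: f_1 = 4, and 1^2 + 2·1 + 1 = 4.
Assume f_k = k^2 + 2k + 1.
Then f_{k+1} = f_k + (2k + 3) = (k^2 + 2k + 1) + (2k + 3) = k^2 + 4k + 4,
and (k+1)^2 + 2·(k+1) + 1 = k^2 + 4k + 4.
Hence f_n = n^2 + 2n + 1 for every n ≥ 1, by induction.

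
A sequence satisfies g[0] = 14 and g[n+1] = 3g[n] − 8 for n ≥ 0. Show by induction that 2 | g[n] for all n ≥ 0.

Base case: g[0] = 14 = 2·7, so 2 | g[0].
Assume 2 | g[r], so g[r] = 2t for some integer t.
Then g[r+1] = 3g[r] − 8 = 3·(2t) − 8 = 2(3t − 4), so 2 | g[r+1].
Hence 2 | g[n] for every n ≥ 0, by induction.

2 | g[n]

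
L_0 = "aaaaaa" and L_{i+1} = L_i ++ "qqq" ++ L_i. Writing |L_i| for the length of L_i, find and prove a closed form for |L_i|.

Claim: |L_i| = 9·2^i − 3.

Base case: |L_0| = 6, and 9·2^0 − 3 = 6.
Assume |L_r| = 9·2^r − 3.
Then |L_{r+1}| = |L_r| + 3 + |L_r| = 2|L_r| + 3 = 2(9·2^r − 3) + 3 = 9·2^{r+1} − 6 + 3 = 9·2^{r+1} − 3.
Hence |L_i| = 9·2^i − 3 for every i ≥ 0, by induction.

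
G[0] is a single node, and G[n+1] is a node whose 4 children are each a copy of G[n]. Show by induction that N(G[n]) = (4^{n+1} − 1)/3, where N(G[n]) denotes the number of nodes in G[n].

Base case: N(G[0]) = 1, and (4^{0+1} − 1)/3 = 1.
Assume N(G[r]) = (4^{r+1} − 1)/3.
Then N(G[r+1]) = 1 + 4N(G[r]) = 1 + 4·(4^{r+1} − 1)/3 = 1 + (4^{r+2} − 4)/3 = (3 + 4^{r+2} − 4)/3 = (4^{r+2} − 1)/3.
So the formula holds for r+1, and by induction N(G[n]) = (4^{n+1} − 1)/3 for all n ≥ 0.

N(G[n]) = (4^{n+1} − 1)/3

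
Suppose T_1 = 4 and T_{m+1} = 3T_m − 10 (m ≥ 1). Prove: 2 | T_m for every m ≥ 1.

Base case: T_1 = 4 = 2·2, so 2 | T_1.
Assume 2 | T_k, so T_k = 2t for some integer t.
Then T_{k+1} = 3T_k − 10 = 3·(2t) − 10 = 2(3t − 5), so 2 | T_{k+1}.
By induction, 2 | T_m for all m ≥ 1.

2 | T_m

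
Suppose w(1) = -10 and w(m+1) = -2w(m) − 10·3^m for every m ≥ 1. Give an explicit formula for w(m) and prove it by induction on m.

Claim: w(m) = 2·(-2)^m − 2·3^m.

Base case: w(1) = -10, and 2·(-2)^1 − 2·3^1 = -4 − 6 = -10.
Assume w(r) = 2·(-2)^r − 2·3^r for some r ≥ 1.
Then w(r+1) = -2w(r) − 10·3^r = -2·(2·(-2)^r − 2·3^r) − 10·3^r = 2·(-2)^{r+1} + 4·3^r − 10·3^r = 2·(-2)^{r+1} − 6·3^r = 2·(-2)^{r+1} − 2·3^{r+1}.
This completes the inductive step, so w(m) = 2·(-2)^m − 2·3^m for all m ≥ 1.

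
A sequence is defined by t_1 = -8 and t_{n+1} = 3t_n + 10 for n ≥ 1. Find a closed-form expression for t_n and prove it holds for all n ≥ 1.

Claim: t_n = -3^n − 5.

Base case: t_1 = -8, and -3^1 − 5 = -3 − 5 = -8.
Assume t_k = -3^k − 5 for some k ≥ 1.
Then t_{k+1} = 3t_k + 10 = 3·(-3^k − 5) + 10 = -3^{k+1} − 15 + 10 = -3^{k+1} − 5.
Hence t_n = -3^n − 5 for every n ≥ 1, by induction.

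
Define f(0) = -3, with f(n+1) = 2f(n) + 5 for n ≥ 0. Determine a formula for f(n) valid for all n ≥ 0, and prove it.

Claim: f(n) = 2^{n+1} − 5.

Base case: f(0) = -3, and 2^{0+1} − 5 = 2 − 5 = -3.
Assume f(m) = 2^{m+1} − 5 for some m ≥ 0.
Then f(m+1) = 2f(m) + 5 = 2·(2^{m+1} − 5) + 5 = 2^{m+2} − 10 + 5 = 2^{m+2} − 5.
Hence f(n) = 2^{n+1} − 5 for every n ≥ 0, by induction.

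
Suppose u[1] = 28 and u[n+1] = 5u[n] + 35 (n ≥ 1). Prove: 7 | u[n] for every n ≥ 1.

Base case: u[1] = 28 = 7·4, so 7 | u[1].
Assume 7 | u[r], so u[r] = 7t for some integer t.
Then u[r+1] = 5u[r] + 35 = 5·(7t) + 35 = 7(5t + 5), so 7 | u[r+1].
Hence 7 | u[n] for every n ≥ 1, by induction.

7 | u[n]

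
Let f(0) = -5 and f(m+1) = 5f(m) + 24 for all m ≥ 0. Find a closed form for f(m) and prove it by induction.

Claim: f(m) = 5^m − 6.

Base case: f(0) = -5, and 5^0 − 6 = 1 − 6 = -5.
Assume f(j) = 5^j − 6 for some j ≥ 0.
Then f(j+1) = 5f(j) + 24 = 5·(5^j − 6) + 24 = 5^{j+1} − 30 + 24 = 5^{j+1} − 6.
This completes the inductive step, so f(m) = 5^m − 6 for all m ≥ 0.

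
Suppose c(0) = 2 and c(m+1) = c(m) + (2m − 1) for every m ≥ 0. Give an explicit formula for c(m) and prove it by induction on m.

Claim: c(m) = m^2 − 2m + 2.

Base case: c(0) = 2, and 0^2 − 2·0 + 2 = 2.
Assume c(r) = r^2 − 2r + 2.
Then c(r+1) = c(r) + (2r − 1) = (r^2 − 2r + 2) + (2r − 1) = r^2 + 1,
and (r+1)^2 − 2·(r+1) + 2 = r^2 + 1.
Hence c(m) = m^2 − 2m + 2 for every m ≥ 0, by induction.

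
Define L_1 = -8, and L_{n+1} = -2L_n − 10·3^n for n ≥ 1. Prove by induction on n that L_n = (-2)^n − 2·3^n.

Base case: L_1 = -8, and (-2)^1 − 2·3^1 = -2 − 6 = -8.
Assume L_r = (-2)^r − 2·3^r for some r ≥ 1.
Then L_{r+1} = -2L_r − 10·3^r = -2·((-2)^r − 2·3^r) − 10·3^r = (-2)^{r+1} + 4·3^r − 10·3^r = (-2)^{r+1} − 6·3^r = (-2)^{r+1} − 2·3^{r+1}.
By induction, L_n = (-2)^n − 2·3^n for all n ≥ 1.

L_n = (-2)^n − 2·3^n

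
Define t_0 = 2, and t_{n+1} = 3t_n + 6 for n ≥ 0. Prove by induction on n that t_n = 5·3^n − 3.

Base case: t_0 = 2, and 5·3^0 − 3 = 5 − 3 = 2.
Assume t_m = 5·3^m − 3 for some m ≥ 0.
Then t_{m+1} = 3t_m + 6 = 3·(5·3^m − 3) + 6 = 15·3^m − 9 + 6 = 5·3^{m+1} − 3.
Hence t_n = 5·3^n − 3 for every n ≥ 0, by induction.

t_n = 5·3^n − 3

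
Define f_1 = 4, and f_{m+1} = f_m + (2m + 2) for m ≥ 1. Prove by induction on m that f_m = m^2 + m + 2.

Base case: f_1 = 4, and 1^2 + 1 + 2 = 4.
Assume f_r = r^2 + r + 2.
Then f_{r+1} = f_r + (2r + 2) = (r^2 + r + 2) + (2r + 2) = r^2 + 3r + 4,
and (r+1)^2 + (r+1) + 2 = r^2 + 3r + 4.
Hence f_m = m^2 + m + 2 for every m ≥ 1, by induction.

f_m = m^2 + m + 2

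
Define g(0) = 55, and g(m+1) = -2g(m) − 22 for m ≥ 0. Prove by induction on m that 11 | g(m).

Base case: g(0) = 55 = 11·5, so 11 | g(0).
Assume 11 | g(j), so g(j) = 11t for some integer t.
Then g(j+1) = -2g(j) − 22 = -2·(11t) − 22 = 11(-2t − 2), so 11 | g(j+1).
So the property holds for j+1, and by induction 11 | g(m) for all m ≥ 0.

11 | g(m)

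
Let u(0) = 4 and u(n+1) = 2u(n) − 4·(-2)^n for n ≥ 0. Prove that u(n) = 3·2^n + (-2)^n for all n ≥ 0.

Base case: u(0) = 4, and 3·2^0 + (-2)^0 = 3 + 1 = 4.
Assume u(r) = 3·2^r + (-2)^r for some r ≥ 0.
Then u(r+1) = 2u(r) − 4·(-2)^r = 2·(3·2^r + (-2)^r) − 4·(-2)^r = 3·2^{r+1} + 2·(-2)^r − 4·(-2)^r = 3·2^{r+1} − 2·(-2)^r = 3·2^{r+1} + (-2)^{r+1}.
By induction, u(n) = 3·2^n + (-2)^n for all n ≥ 0.

u(n) = 3·2^n + (-2)^n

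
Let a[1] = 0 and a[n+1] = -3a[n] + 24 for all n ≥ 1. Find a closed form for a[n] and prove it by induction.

Claim: a[n] = 2·(-3)^n + 6.

Base case: a[1] = 0, and 2·(-3)^1 + 6 = -6 + 6 = 0.
Assume a[r] = 2·(-3)^r + 6 for some r ≥ 1.
Then a[r+1] = -3a[r] + 24 = -3·(2·(-3)^r + 6) + 24 = -6·(-3)^r − 18 + 24 = 2·(-3)^{r+1} + 6.
Hence a[n] = 2·(-3)^n + 6 for every n ≥ 1, by induction.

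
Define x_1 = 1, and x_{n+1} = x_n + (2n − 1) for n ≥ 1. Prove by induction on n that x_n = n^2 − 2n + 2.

Base case: x_1 = 1, and 1^2 − 2·1 + 2 = 1.
Assume x_j = j^2 − 2j + 2.
Then x_{j+1} = x_j + (2j − 1) = (j^2 − 2j + 2) + (2j − 1) = j^2 + 1,
and (j+1)^2 − 2·(j+1) + 2 = j^2 + 1.
This completes the inductive step, so x_n = n^2 − 2n + 2 for all n ≥ 1.

x_n = n^2 − 2n + 2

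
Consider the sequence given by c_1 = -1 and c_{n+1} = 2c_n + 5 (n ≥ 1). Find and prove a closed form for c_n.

Claim: c_n = 2^{n+1} − 5.

Base case: c_1 = -1, and 2^{1+1} − 5 = 4 − 5 = -1.
Assume c_m = 2^{m+1} − 5 for some m ≥ 1.
Then c_{m+1} = 2c_m + 5 = 2·(2^{m+1} − 5) + 5 = 2^{m+2} − 10 + 5 = 2^{m+2} − 5.
By induction, c_n = 2^{n+1} − 5 for all n ≥ 1.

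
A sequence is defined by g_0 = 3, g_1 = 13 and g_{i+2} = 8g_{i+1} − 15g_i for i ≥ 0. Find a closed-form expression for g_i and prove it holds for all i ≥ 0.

Claim: g_i = 2·5^i + 3^i.

Base cases: g_0 = 3 and 2·5^0 + 3^0 = 3; g_1 = 13 and 2·5^1 + 3^1 = 13.
Assume g_j = 2·5^j + 3^j for all 0 ≤ j ≤ k, where k ≥ 1.
Then g_{k+1} = 8g_k − 15g_{k−1} = 8·(2·5^k + 3^k) − 15·(2·5^{k−1} + 3^{k−1}) = 2·(8·5 − 15)5^{k−1} + (8·3 − 15)3^{k−1} = 50·5^{k−1} + 9·3^{k−1} = 2·5^{k+1} + 3^{k+1}.
Hence g_i = 2·5^i + 3^i for every i ≥ 0, by strong induction.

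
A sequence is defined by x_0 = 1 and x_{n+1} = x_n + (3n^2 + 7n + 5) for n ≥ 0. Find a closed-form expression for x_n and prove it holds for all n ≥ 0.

Claim: x_n = n^3 + 2n^2 + 2n + 1.

Base case: x_0 = 1, and 0^3 + 2·0^2 + 2·0 + 1 = 1.
Assume x_j = j^3 + 2j^2 + 2j + 1.
Then x_{j+1} = x_j + (3j^2 + 7j + 5) = (j^3 + 2j^2 + 2j + 1) + (3j^2 + 7j + 5) = j^3 + 5j^2 + 9j + 6,
and (j+1)^3 + 2·(j+1)^2 + 2·(j+1) + 1 = j^3 + 5j^2 + 9j + 6.
By induction, x_n = n^3 + 2n^2 + 2n + 1 for all n ≥ 0.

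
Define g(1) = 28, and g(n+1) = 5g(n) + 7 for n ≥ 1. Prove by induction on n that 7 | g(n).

Base case: g(1) = 28 = 7·4, so 7 | g(1).
Assume 7 | g(m), so g(m) = 7t for some integer t.
Then g(m+1) = 5g(m) + 7 = 5·(7t) + 7 = 7(5t + 1), so 7 | g(m+1).
So the property holds for m+1, and by induction 7 | g(n) for all n ≥ 1.

7 | g(n)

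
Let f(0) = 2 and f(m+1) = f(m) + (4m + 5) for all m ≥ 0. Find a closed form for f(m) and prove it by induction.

Claim: f(m) = 2m^2 + 3m + 2.

Base case: f(0) = 2, and 2·0^2 + 3·0 + 2 = 2.
Assume f(r) = 2r^2 + 3r + 2.
Then f(r+1) = f(r) + (4r + 5) = (2r^2 + 3r + 2) + (4r + 5) = 2r^2 + 7r + 7,
and 2·(r+1)^2 + 3·(r+1) + 2 = 2r^2 + 7r + 7.
This completes the inductive step, so f(m) = 2m^2 + 3m + 2 for all m ≥ 0.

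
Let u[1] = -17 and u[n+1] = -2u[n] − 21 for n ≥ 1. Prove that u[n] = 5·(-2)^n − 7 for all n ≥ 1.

Base case: u[1] = -17, and 5·(-2)^1 − 7 = -10 − 7 = -17.
Assume u[k] = 5·(-2)^k − 7 for some k ≥ 1.
Then u[k+1] = -2u[k] − 21 = -2·(5·(-2)^k − 7) − 21 = -10·(-2)^k + 14 − 21 = 5·(-2)^{k+1} − 7.
This completes the inductive step, so u[n] = 5·(-2)^n − 7 for all n ≥ 1.

u[n] = 5·(-2)^n − 7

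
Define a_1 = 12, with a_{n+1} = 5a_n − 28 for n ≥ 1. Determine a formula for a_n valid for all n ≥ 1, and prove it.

Claim: a_n = 5^n + 7.

Base case: a_1 = 12, and 5^1 + 7 = 5 + 7 = 12.
Assume a_k = 5^k + 7 for some k ≥ 1.
Then a_{k+1} = 5a_k − 28 = 5·(5^k + 7) − 28 = 5^{k+1} + 35 − 28 = 5^{k+1} + 7.
This completes the inductive step, so a_n = 5^n + 7 for all n ≥ 1.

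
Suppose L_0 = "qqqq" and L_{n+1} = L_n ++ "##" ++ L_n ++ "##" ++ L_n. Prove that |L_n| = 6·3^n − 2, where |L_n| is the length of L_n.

Base case: |L_0| = 4, and 6·3^0 − 2 = 4.
Assume |L_r| = 6·3^r − 2.
Then |L_{r+1}| = 3|L_r| + 4 = 3(6·3^r − 2) + 4 = 6·3^{r+1} − 6 + 4 = 6·3^{r+1} − 2.
By induction, |L_n| = 6·3^n − 2 for all n ≥ 0.

|L_n| = 6·3^n − 2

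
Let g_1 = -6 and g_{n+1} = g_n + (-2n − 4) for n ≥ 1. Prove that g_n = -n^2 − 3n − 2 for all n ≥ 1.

Base case: g_1 = -6, and -1^2 − 3·1 − 2 = -6.
Assume g_m = -m^2 − 3m − 2.
Then g_{m+1} = g_m + (-2m − 4) = (-m^2 − 3m − 2) + (-2m − 4) = -m^2 − 5m − 6,
and -(m+1)^2 − 3·(m+1) − 2 = -m^2 − 5m − 6.
This completes the inductive step, so g_n = -n^2 − 3n − 2 for all n ≥ 1.

g_n = -n^2 − 3n − 2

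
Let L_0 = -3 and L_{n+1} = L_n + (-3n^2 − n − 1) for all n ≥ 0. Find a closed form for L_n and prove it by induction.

Claim: L_n = -n^3 + n^2 − n − 3.

Base case: L_0 = -3, and -0^3 + 0^2 − 0 − 3 = -3.
Assume L_k = -k^3 + k^2 − k − 3.
Then L_{k+1} = L_k + (-3k^2 − k − 1) = (-k^3 + k^2 − k − 3) + (-3k^2 − k − 1) = -k^3 − 2k^2 − 2k − 4,
and -(k+1)^3 + (k+1)^2 − (k+1) − 3 = -k^3 − 2k^2 − 2k − 4.
By induction, L_n = -n^3 + n^2 − n − 3 for all n ≥ 0.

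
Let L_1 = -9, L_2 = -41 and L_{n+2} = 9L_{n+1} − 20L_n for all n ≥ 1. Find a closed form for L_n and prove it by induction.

Claim: L_n = -4^n − 5^n.

Base cases: L_1 = -9 and -4^1 − 5^1 = -9; L_2 = -41 and -4^2 − 5^2 = -41.
Assume L_j = -4^j − 5^j for all 1 ≤ j ≤ r, where r ≥ 2.
Then L_{r+1} = 9L_r − 20L_{r−1} = 9·(-4^r − 5^r) − 20·(-4^{r−1} − 5^{r−1}) = -(9·4 − 20)4^{r−1} − (9·5 − 20)5^{r−1} = -16·4^{r−1} − 25·5^{r−1} = -4^{r+1} − 5^{r+1}.
By strong induction, L_n = -4^n − 5^n for all n ≥ 1.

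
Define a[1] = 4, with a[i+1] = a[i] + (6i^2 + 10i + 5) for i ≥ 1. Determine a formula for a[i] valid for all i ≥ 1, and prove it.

Claim: a[i] = 2i^3 + 2i^2 + i − 1.

Base case: a[1] = 4, and 2·1^3 + 2·1^2 + 1 − 1 = 4.
Assume a[m] = 2m^3 + 2m^2 + m − 1.
Then a[m+1] = a[m] + (6m^2 + 10m + 5) = (2m^3 + 2m^2 + m − 1) + (6m^2 + 10m + 5) = 2m^3 + 8m^2 + 11m + 4,
and 2·(m+1)^3 + 2·(m+1)^2 + (m+1) − 1 = 2m^3 + 8m^2 + 11m + 4.
By induction, a[i] = 2i^3 + 2i^2 + i − 1 for all i ≥ 1.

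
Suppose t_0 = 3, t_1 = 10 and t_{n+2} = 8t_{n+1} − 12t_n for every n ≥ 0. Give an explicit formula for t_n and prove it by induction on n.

Claim: t_n = 2·2^n + 6^n.

Base cases: t_0 = 3 and 2·2^0 + 6^0 = 3; t_1 = 10 and 2·2^1 + 6^1 = 10.
Assume t_j = 2·2^j + 6^j for all 0 ≤ j ≤ m, where m ≥ 1.
Then t_{m+1} = 8t_m − 12t_{m−1} = 8·(2·2^m + 6^m) − 12·(2·2^{m−1} + 6^{m−1}) = 2·(8·2 − 12)2^{m−1} + (8·6 − 12)6^{m−1} = 8·2^{m−1} + 36·6^{m−1} = 2·2^{m+1} + 6^{m+1}.
So the formula holds for m+1, and by strong induction t_n = 2·2^n + 6^n for all n ≥ 0.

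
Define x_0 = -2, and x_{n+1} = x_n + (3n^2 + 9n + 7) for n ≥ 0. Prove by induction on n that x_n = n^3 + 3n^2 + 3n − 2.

Base case: x_0 = -2, and 0^3 + 3·0^2 + 3·0 − 2 = -2.
Assume x_j = j^3 + 3j^2 + 3j − 2.
Then x_{j+1} = x_j + (3j^2 + 9j + 7) = (j^3 + 3j^2 + 3j − 2) + (3j^2 + 9j + 7) = j^3 + 6j^2 + 12j + 5,
and (j+1)^3 + 3·(j+1)^2 + 3·(j+1) − 2 = j^3 + 6j^2 + 12j + 5.
This completes the inductive step, so x_n = n^3 + 3n^2 + 3n − 2 for all n ≥ 0.

x_n = n^3 + 3n^2 + 3n − 2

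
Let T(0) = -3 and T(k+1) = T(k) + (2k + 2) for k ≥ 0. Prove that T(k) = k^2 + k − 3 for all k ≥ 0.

Base case: T(0) = -3, and 0^2 + 0 − 3 = -3.
Assume T(j) = j^2 + j − 3.
Then T(j+1) = T(j) + (2j + 2) = (j^2 + j − 3) + (2j + 2) = j^2 + 3j − 1,
and (j+1)^2 + (j+1) − 3 = j^2 + 3j − 1.
Hence T(k) = k^2 + k − 3 for every k ≥ 0, by induction.

T(k) = k^2 + k − 3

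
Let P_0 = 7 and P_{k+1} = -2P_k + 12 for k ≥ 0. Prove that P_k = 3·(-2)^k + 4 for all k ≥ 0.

Base case: P_0 = 7, and 3·(-2)^0 + 4 = 3 + 4 = 7.
Assume P_j = 3·(-2)^j + 4 for some j ≥ 0.
Then P_{j+1} = -2P_j + 12 = -2·(3·(-2)^j + 4) + 12 = -6·(-2)^j − 8 + 12 = 3·(-2)^{j+1} + 4.
By induction, P_k = 3·(-2)^k + 4 for all k ≥ 0.

P_k = 3·(-2)^k + 4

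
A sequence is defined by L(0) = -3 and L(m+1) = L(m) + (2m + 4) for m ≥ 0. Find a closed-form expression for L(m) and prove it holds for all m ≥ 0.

Claim: L(m) = m^2 + 3m − 3.

Base case: L(0) = -3, and 0^2 + 3·0 − 3 = -3.
Assume L(k) = k^2 + 3k − 3.
Then L(k+1) = L(k) + (2k + 4) = (k^2 + 3k − 3) + (2k + 4) = k^2 + 5k + 1,
and (k+1)^2 + 3·(k+1) − 3 = k^2 + 5k + 1.
Hence L(m) = m^2 + 3m − 3 for every m ≥ 0, by induction.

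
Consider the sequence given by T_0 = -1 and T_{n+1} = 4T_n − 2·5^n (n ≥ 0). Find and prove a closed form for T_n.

Claim: T_n = 4^n − 2·5^n.

Base case: T_0 = -1, and 4^0 − 2·5^0 = 1 − 2 = -1.
Assume T_j = 4^j − 2·5^j for some j ≥ 0.
Then T_{j+1} = 4T_j − 2·5^j = 4·(4^j − 2·5^j) − 2·5^j = 4^{j+1} − 8·5^j − 2·5^j = 4^{j+1} − 10·5^j = 4^{j+1} − 2·5^{j+1}.
So the formula holds for j+1, and by induction T_n = 4^n − 2·5^n for all n ≥ 0.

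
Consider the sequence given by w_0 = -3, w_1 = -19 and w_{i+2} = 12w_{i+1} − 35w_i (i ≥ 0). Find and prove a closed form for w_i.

Claim: w_i = -5^i − 2·7^i.

Base cases: w_0 = -3 and -5^0 − 2·7^0 = -3; w_1 = -19 and -5^1 − 2·7^1 = -19.
Assume w_j = -5^j − 2·7^j for all 0 ≤ j ≤ r, where r ≥ 1.
Then w_{r+1} = 12w_r − 35w_{r−1} = 12·(-5^r − 2·7^r) − 35·(-5^{r−1} − 2·7^{r−1}) = -(12·5 − 35)5^{r−1} − 2·(12·7 − 35)7^{r−1} = -25·5^{r−1} − 98·7^{r−1} = -5^{r+1} − 2·7^{r+1}.
By strong induction, w_i = -5^i − 2·7^i for all i ≥ 0.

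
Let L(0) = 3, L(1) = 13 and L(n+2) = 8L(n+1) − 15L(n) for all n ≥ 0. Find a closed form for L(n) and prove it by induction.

Claim: L(n) = 2·5^n + 3^n.

Base cases: L(0) = 3 and 2·5^0 + 3^0 = 3; L(1) = 13 and 2·5^1 + 3^1 = 13.
Assume L(j) = 2·5^j + 3^j for all 0 ≤ j ≤ r, where r ≥ 1.
Then L(r+1) = 8L(r) − 15L(r−1) = 8·(2·5^r + 3^r) − 15·(2·5^{r−1} + 3^{r−1}) = 2·(8·5 − 15)5^{r−1} + (8·3 − 15)3^{r−1} = 50·5^{r−1} + 9·3^{r−1} = 2·5^{r+1} + 3^{r+1}.
This completes the inductive step, so L(n) = 2·5^n + 3^n for all n ≥ 0.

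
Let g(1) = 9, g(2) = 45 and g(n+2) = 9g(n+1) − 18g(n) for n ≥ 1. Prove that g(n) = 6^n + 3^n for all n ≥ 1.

Base cases: g(1) = 9 and 6^1 + 3^1 = 9; g(2) = 45 and 6^2 + 3^2 = 45.
Assume g(j) = 6^j + 3^j for all 1 ≤ j ≤ m, where m ≥ 2.
Then g(m+1) = 9g(m) − 18g(m−1) = 9·(6^m + 3^m) − 18·(6^{m−1} + 3^{m−1}) = (9·6 − 18)6^{m−1} + (9·3 − 18)3^{m−1} = 36·6^{m−1} + 9·3^{m−1} = 6^{m+1} + 3^{m+1}.
This completes the inductive step, so g(n) = 6^n + 3^n for all n ≥ 1.

g(n) = 6^n + 3^n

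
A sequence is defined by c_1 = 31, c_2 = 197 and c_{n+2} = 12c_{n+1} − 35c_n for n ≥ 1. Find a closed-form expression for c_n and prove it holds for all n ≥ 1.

Claim: c_n = 3·7^n + 2·5^n.

Base cases: c_1 = 31 and 3·7^1 + 2·5^1 = 31; c_2 = 197 and 3·7^2 + 2·5^2 = 197.
Assume c_j = 3·7^j + 2·5^j for all 1 ≤ j ≤ k, where k ≥ 2.
Then c_{k+1} = 12c_k − 35c_{k−1} = 12·(3·7^k + 2·5^k) − 35·(3·7^{k−1} + 2·5^{k−1}) = 3·(12·7 − 35)7^{k−1} + 2·(12·5 − 35)5^{k−1} = 147·7^{k−1} + 50·5^{k−1} = 3·7^{k+1} + 2·5^{k+1}.
So the formula holds for k+1, and by strong induction c_n = 3·7^n + 2·5^n for all n ≥ 1.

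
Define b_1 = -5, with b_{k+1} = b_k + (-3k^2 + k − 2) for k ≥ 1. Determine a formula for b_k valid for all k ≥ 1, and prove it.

Claim: b_k = -k^3 + 2k^2 − 3k − 3.

Base case: b_1 = -5, and -1^3 + 2·1^2 − 3·1 − 3 = -5.
Assume b_r = -r^3 + 2r^2 − 3r − 3.
Then b_{r+1} = b_r + (-3r^2 + r − 2) = (-r^3 + 2r^2 − 3r − 3) + (-3r^2 + r − 2) = -r^3 − r^2 − 2r − 5,
and -(r+1)^3 + 2·(r+1)^2 − 3·(r+1) − 3 = -r^3 − r^2 − 2r − 5.
Hence b_k = -k^3 + 2k^2 − 3k − 3 for every k ≥ 1, by induction.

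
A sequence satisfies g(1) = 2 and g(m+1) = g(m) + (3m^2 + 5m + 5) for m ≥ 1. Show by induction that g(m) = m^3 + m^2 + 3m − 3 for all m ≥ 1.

Base case: g(1) = 2, and 1^3 + 1^2 + 3·1 − 3 = 2.
Assume g(r) = r^3 + r^2 + 3r − 3.
Then g(r+1) = g(r) + (3r^2 + 5r + 5) = (r^3 + r^2 + 3r − 3) + (3r^2 + 5r + 5) = r^3 + 4r^2 + 8r + 2,
and (r+1)^3 + (r+1)^2 + 3·(r+1) − 3 = r^3 + 4r^2 + 8r + 2.
By induction, g(m) = m^3 + m^2 + 3m − 3 for all m ≥ 1.

g(m) = m^3 + m^2 + 3m − 3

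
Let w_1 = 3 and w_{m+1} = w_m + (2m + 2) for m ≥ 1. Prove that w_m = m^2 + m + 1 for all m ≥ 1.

Base case: w_1 = 3, and 1^2 + 1 + 1 = 3.
Assume w_j = j^2 + j + 1.
Then w_{j+1} = w_j + (2j + 2) = (j^2 + j + 1) + (2j + 2) = j^2 + 3j + 3,
and (j+1)^2 + (j+1) + 1 = j^2 + 3j + 3.
Hence w_m = m^2 + m + 1 for every m ≥ 1, by induction.

w_m = m^2 + m + 1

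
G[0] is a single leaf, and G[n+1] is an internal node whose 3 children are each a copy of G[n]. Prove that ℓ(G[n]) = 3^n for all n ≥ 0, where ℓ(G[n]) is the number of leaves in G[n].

Base case: ℓ(G[0]) = 1, and 3^0 = 1.
Assume ℓ(G[j]) = 3^j.
Then ℓ(G[j+1]) = 3·ℓ(G[j]) = 3·3^j = 3^{j+1}.
By induction, ℓ(G[n]) = 3^n for all n ≥ 0.

ℓ(G[n]) = 3^n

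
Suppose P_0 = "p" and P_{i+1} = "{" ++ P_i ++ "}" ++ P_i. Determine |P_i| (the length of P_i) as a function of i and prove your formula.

Claim: |P_i| = 3·2^i − 2.

Base case: |P_0| = 1, and 3·2^0 − 2 = 1.
Assume |P_r| = 3·2^r − 2.
Then |P_{r+1}| = 1 + |P_r| + 1 + |P_r| = 2|P_r| + 2 = 2(3·2^r − 2) + 2 = 3·2^{r+1} − 4 + 2 = 3·2^{r+1} − 2.
This completes the inductive step, so |P_i| = 3·2^i − 2 for all i ≥ 0.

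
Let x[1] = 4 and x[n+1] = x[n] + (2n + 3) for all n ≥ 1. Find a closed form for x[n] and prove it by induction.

Claim: x[n] = n^2 + 2n + 1.

Base case: x[1] = 4, and 1^2 + 2·1 + 1 = 4.
Assume x[m] = m^2 + 2m + 1.
Then x[m+1] = x[m] + (2m + 3) = (m^2 + 2m + 1) + (2m + 3) = m^2 + 4m + 4,
and (m+1)^2 + 2·(m+1) + 1 = m^2 + 4m + 4.
This completes the inductive step, so x[n] = n^2 + 2n + 1 for all n ≥ 1.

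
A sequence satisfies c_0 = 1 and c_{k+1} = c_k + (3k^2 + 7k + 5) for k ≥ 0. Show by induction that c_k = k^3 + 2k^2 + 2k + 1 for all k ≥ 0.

Base case: c_0 = 1, and 0^3 + 2·0^2 + 2·0 + 1 = 1.
Assume c_m = m^3 + 2m^2 + 2m + 1.
Then c_{m+1} = c_m + (3m^2 + 7m + 5) = (m^3 + 2m^2 + 2m + 1) + (3m^2 + 7m + 5) = m^3 + 5m^2 + 9m + 6,
and (m+1)^3 + 2·(m+1)^2 + 2·(m+1) + 1 = m^3 + 5m^2 + 9m + 6.
Hence c_k = k^3 + 2k^2 + 2k + 1 for every k ≥ 0, by induction.

c_k = k^3 + 2k^2 + 2k + 1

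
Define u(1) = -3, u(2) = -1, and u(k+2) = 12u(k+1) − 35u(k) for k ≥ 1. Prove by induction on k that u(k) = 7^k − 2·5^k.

Base cases: u(1) = -3 and 7^1 − 2·5^1 = -3; u(2) = -1 and 7^2 − 2·5^2 = -1.
Assume u(i) = 7^i − 2·5^i for all 1 ≤ i ≤ j, where j ≥ 2.
Then u(j+1) = 12u(j) − 35u(j−1) = 12·(7^j − 2·5^j) − 35·(7^{j−1} − 2·5^{j−1}) = (12·7 − 35)7^{j−1} − 2·(12·5 − 35)5^{j−1} = 49·7^{j−1} − 50·5^{j−1} = 7^{j+1} − 2·5^{j+1}.
So the formula holds for j+1, and by strong induction u(k) = 7^k − 2·5^k for all k ≥ 1.

u(k) = 7^k − 2·5^k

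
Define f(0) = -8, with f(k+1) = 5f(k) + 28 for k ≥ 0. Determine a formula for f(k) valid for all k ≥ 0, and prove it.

Claim: f(k) = -5^k − 7.

Base case: f(0) = -8, and -5^0 − 7 = -1 − 7 = -8.
Assume f(r) = -5^r − 7 for some r ≥ 0.
Then f(r+1) = 5f(r) + 28 = 5·(-5^r − 7) + 28 = -5^{r+1} − 35 + 28 = -5^{r+1} − 7.
So the formula holds for r+1, and by induction f(k) = -5^k − 7 for all k ≥ 0.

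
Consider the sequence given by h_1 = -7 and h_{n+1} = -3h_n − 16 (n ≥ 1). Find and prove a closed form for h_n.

Claim: h_n = (-3)^n − 4.

Base case: h_1 = -7, and (-3)^1 − 4 = -3 − 4 = -7.
Assume h_j = (-3)^j − 4 for some j ≥ 1.
Then h_{j+1} = -3h_j − 16 = -3·((-3)^j − 4) − 16 = -3·(-3)^j + 12 − 16 = (-3)^{j+1} − 4.
By induction, h_n = (-3)^n − 4 for all n ≥ 1.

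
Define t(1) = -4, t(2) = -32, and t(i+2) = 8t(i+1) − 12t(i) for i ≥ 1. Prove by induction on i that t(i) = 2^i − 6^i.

Base cases: t(1) = -4 and 2^1 − 6^1 = -4; t(2) = -32 and 2^2 − 6^2 = -32.
Assume t(j) = 2^j − 6^j for all 1 ≤ j ≤ m, where m ≥ 2.
Then t(m+1) = 8t(m) − 12t(m−1) = 8·(2^m − 6^m) − 12·(2^{m−1} − 6^{m−1}) = (8·2 − 12)2^{m−1} − (8·6 − 12)6^{m−1} = 4·2^{m−1} − 36·6^{m−1} = 2^{m+1} − 6^{m+1}.
So the formula holds for m+1, and by strong induction t(i) = 2^i − 6^i for all i ≥ 1.

t(i) = 2^i − 6^i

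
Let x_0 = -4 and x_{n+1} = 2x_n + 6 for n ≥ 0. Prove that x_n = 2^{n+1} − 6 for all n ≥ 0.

Base case: x_0 = -4, and 2^{0+1} − 6 = 2 − 6 = -4.
Assume x_j = 2^{j+1} − 6 for some j ≥ 0.
Then x_{j+1} = 2x_j + 6 = 2·(2^{j+1} − 6) + 6 = 2^{j+2} − 12 + 6 = 2^{j+2} − 6.
By induction, x_n = 2^{n+1} − 6 for all n ≥ 0.

x_n = 2^{n+1} − 6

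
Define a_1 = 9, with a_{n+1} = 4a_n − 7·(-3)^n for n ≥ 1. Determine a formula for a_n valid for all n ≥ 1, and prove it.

Claim: a_n = 3·4^n + (-3)^n.

Base case: a_1 = 9, and 3·4^1 + (-3)^1 = 12 − 3 = 9.
Assume a_r = 3·4^r + (-3)^r for some r ≥ 1.
Then a_{r+1} = 4a_r − 7·(-3)^r = 4·(3·4^r + (-3)^r) − 7·(-3)^r = 3·4^{r+1} + 4·(-3)^r − 7·(-3)^r = 3·4^{r+1} − 3·(-3)^r = 3·4^{r+1} + (-3)^{r+1}.
By induction, a_n = 3·4^n + (-3)^n for all n ≥ 1.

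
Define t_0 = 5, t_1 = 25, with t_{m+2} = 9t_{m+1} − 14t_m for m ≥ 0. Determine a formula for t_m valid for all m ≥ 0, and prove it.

Claim: t_m = 3·7^m + 2·2^m.

Base cases: t_0 = 5 and 3·7^0 + 2·2^0 = 5; t_1 = 25 and 3·7^1 + 2·2^1 = 25.
Assume t_i = 3·7^i + 2·2^i for all 0 ≤ i ≤ j, where j ≥ 1.
Then t_{j+1} = 9t_j − 14t_{j−1} = 9·(3·7^j + 2·2^j) − 14·(3·7^{j−1} + 2·2^{j−1}) = 3·(9·7 − 14)7^{j−1} + 2·(9·2 − 14)2^{j−1} = 147·7^{j−1} + 8·2^{j−1} = 3·7^{j+1} + 2·2^{j+1}.
Hence t_m = 3·7^m + 2·2^m for every m ≥ 0, by strong induction.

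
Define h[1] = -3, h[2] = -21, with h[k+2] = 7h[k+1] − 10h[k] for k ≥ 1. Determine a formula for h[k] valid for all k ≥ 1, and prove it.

Claim: h[k] = 2^k − 5^k.

Base cases: h[1] = -3 and 2^1 − 5^1 = -3; h[2] = -21 and 2^2 − 5^2 = -21.
Assume h[j] = 2^j − 5^j for all 1 ≤ j ≤ m, where m ≥ 2.
Then h[m+1] = 7h[m] − 10h[m−1] = 7·(2^m − 5^m) − 10·(2^{m−1} − 5^{m−1}) = (7·2 − 10)2^{m−1} − (7·5 − 10)5^{m−1} = 4·2^{m−1} − 25·5^{m−1} = 2^{m+1} − 5^{m+1}.
By strong induction, h[k] = 2^k − 5^k for all k ≥ 1.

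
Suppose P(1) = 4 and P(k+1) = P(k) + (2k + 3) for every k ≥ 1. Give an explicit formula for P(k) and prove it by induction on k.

Claim: P(k) = k^2 + 2k + 1.

Base case: P(1) = 4, and 1^2 + 2·1 + 1 = 4.
Assume P(r) = r^2 + 2r + 1.
Then P(r+1) = P(r) + (2r + 3) = (r^2 + 2r + 1) + (2r + 3) = r^2 + 4r + 4,
and (r+1)^2 + 2·(r+1) + 1 = r^2 + 4r + 4.
By induction, P(k) = k^2 + 2k + 1 for all k ≥ 1.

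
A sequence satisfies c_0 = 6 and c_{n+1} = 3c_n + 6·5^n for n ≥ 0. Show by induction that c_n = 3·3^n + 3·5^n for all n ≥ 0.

Base case: c_0 = 6, and 3·3^0 + 3·5^0 = 3 + 3 = 6.
Assume c_k = 3·3^k + 3·5^k for some k ≥ 0.
Then c_{k+1} = 3c_k + 6·5^k = 3·(3·3^k + 3·5^k) + 6·5^k = 3·3^{k+1} + 9·5^k + 6·5^k = 3·3^{k+1} + 15·5^k = 3·3^{k+1} + 3·5^{k+1}.
By induction, c_n = 3·3^n + 3·5^n for all n ≥ 0.

c_n = 3·3^n + 3·5^n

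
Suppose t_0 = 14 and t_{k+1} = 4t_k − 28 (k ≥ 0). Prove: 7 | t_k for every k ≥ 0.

Base case: t_0 = 14 = 7·2, so 7 | t_0.
Assume 7 | t_r, so t_r = 7s for some integer s.
Then t_{r+1} = 4t_r − 28 = 4·(7s) − 28 = 7(4s − 4), so 7 | t_{r+1}.
By induction, 7 | t_k for all k ≥ 0.

7 | t_k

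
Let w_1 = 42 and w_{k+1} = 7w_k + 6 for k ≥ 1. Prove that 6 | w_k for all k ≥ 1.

Base case: w_1 = 42 = 6·7, so 6 | w_1.
Assume 6 | w_m, so w_m = 6t for some integer t.
Then w_{m+1} = 7w_m + 6 = 7·(6t) + 6 = 6(7t + 1), so 6 | w_{m+1}.
Hence 6 | w_k for every k ≥ 1, by induction.

6 | w_k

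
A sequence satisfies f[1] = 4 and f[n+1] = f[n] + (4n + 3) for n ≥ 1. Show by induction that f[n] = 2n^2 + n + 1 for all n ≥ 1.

Base case: f[1] = 4, and 2·1^2 + 1 + 1 = 4.
Assume f[k] = 2k^2 + k + 1.
Then f[k+1] = f[k] + (4k + 3) = (2k^2 + k + 1) + (4k + 3) = 2k^2 + 5k + 4,
and 2·(k+1)^2 + (k+1) + 1 = 2k^2 + 5k + 4.
Hence f[n] = 2n^2 + n + 1 for every n ≥ 1, by induction.

f[n] = 2n^2 + n + 1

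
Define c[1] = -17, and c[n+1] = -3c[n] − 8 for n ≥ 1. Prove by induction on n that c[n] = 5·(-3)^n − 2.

Base case: c[1] = -17, and 5·(-3)^1 − 2 = -15 − 2 = -17.
Assume c[k] = 5·(-3)^k − 2 for some k ≥ 1.
Then c[k+1] = -3c[k] − 8 = -3·(5·(-3)^k − 2) − 8 = -15·(-3)^k + 6 − 8 = 5·(-3)^{k+1} − 2.
So the formula holds for k+1, and by induction c[n] = 5·(-3)^n − 2 for all n ≥ 1.

c[n] = 5·(-3)^n − 2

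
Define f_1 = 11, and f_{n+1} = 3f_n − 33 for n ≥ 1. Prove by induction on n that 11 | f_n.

Base case: f_1 = 11 = 11·1, so 11 | f_1.
Assume 11 | f_k, so f_k = 11t for some integer t.
Then f_{k+1} = 3f_k − 33 = 3·(11t) − 33 = 11(3t − 3), so 11 | f_{k+1}.
This completes the inductive step, so 11 | f_n for all n ≥ 1.

11 | f_n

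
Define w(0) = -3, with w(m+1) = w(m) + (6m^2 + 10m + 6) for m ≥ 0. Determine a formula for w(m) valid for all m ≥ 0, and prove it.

Claim: w(m) = 2m^3 + 2m^2 + 2m − 3.

Base case: w(0) = -3, and 2·0^3 + 2·0^2 + 2·0 − 3 = -3.
Assume w(k) = 2k^3 + 2k^2 + 2k − 3.
Then w(k+1) = w(k) + (6k^2 + 10k + 6) = (2k^3 + 2k^2 + 2k − 3) + (6k^2 + 10k + 6) = 2k^3 + 8k^2 + 12k + 3,
and 2·(k+1)^3 + 2·(k+1)^2 + 2·(k+1) − 3 = 2k^3 + 8k^2 + 12k + 3.
This completes the inductive step, so w(m) = 2m^3 + 2m^2 + 2m − 3 for all m ≥ 0.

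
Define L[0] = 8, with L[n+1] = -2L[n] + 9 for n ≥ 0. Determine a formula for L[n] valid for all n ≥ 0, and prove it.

Claim: L[n] = 5·(-2)^n + 3.

Base case: L[0] = 8, and 5·(-2)^0 + 3 = 5 + 3 = 8.
Assume L[m] = 5·(-2)^m + 3 for some m ≥ 0.
Then L[m+1] = -2L[m] + 9 = -2·(5·(-2)^m + 3) + 9 = -10·(-2)^m − 6 + 9 = 5·(-2)^{m+1} + 3.
By induction, L[n] = 5·(-2)^n + 3 for all n ≥ 0.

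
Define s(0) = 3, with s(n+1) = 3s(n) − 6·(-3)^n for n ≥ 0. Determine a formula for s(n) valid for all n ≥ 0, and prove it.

Claim: s(n) = 2·3^n + (-3)^n.

Base case: s(0) = 3, and 2·3^0 + (-3)^0 = 2 + 1 = 3.
Assume s(k) = 2·3^k + (-3)^k for some k ≥ 0.
Then s(k+1) = 3s(k) − 6·(-3)^k = 3·(2·3^k + (-3)^k) − 6·(-3)^k = 2·3^{k+1} + 3·(-3)^k − 6·(-3)^k = 2·3^{k+1} − 3·(-3)^k = 2·3^{k+1} + (-3)^{k+1}.
This completes the inductive step, so s(n) = 2·3^n + (-3)^n for all n ≥ 0.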